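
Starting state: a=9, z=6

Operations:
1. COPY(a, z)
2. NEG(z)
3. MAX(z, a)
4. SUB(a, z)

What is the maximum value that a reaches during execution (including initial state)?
9

Values of a at each step:
Initial: a = 9 ← maximum
After step 1: a = 6
After step 2: a = 6
After step 3: a = 6
After step 4: a = 0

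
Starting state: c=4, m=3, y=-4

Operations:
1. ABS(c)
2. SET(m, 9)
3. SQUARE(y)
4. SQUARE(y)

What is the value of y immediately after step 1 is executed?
y = -4

Tracing y through execution:
Initial: y = -4
After step 1 (ABS(c)): y = -4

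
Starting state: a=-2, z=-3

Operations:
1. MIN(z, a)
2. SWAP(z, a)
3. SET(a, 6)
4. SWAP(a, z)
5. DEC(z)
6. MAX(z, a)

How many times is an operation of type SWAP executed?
2

Counting SWAP operations:
Step 2: SWAP(z, a) ← SWAP
Step 4: SWAP(a, z) ← SWAP
Total: 2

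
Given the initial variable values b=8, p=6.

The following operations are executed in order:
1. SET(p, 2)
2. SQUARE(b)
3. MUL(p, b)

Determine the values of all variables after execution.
{b: 64, p: 128}

Step-by-step execution:
Initial: b=8, p=6
After step 1 (SET(p, 2)): b=8, p=2
After step 2 (SQUARE(b)): b=64, p=2
After step 3 (MUL(p, b)): b=64, p=128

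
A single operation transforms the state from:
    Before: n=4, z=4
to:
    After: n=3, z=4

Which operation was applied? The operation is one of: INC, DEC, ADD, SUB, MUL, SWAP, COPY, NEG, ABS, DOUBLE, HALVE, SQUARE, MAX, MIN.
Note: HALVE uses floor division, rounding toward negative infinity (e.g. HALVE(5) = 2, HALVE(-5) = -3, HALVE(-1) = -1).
DEC(n)

Analyzing the change:
Before: n=4, z=4
After: n=3, z=4
Variable n changed from 4 to 3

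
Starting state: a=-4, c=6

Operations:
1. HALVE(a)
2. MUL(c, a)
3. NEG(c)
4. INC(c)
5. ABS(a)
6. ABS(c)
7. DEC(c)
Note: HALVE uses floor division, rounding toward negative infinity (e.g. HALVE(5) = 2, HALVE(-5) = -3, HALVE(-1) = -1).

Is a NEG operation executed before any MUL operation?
No

First NEG: step 3
First MUL: step 2
Since 3 > 2, MUL comes first.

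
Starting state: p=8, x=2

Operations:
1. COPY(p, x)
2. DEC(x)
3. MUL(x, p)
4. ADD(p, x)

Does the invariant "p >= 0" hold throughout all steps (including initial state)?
Yes

The invariant holds at every step.

State at each step:
Initial: p=8, x=2
After step 1: p=2, x=2
After step 2: p=2, x=1
After step 3: p=2, x=2
After step 4: p=4, x=2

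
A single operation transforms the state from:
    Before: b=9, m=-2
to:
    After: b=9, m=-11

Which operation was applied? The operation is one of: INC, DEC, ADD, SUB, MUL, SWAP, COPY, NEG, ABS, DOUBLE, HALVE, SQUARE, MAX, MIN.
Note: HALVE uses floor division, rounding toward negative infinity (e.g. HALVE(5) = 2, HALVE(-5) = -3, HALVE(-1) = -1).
SUB(m, b)

Analyzing the change:
Before: b=9, m=-2
After: b=9, m=-11
Variable m changed from -2 to -11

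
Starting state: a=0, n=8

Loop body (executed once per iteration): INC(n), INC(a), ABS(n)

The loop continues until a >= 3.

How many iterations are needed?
3

Tracing iterations:
Initial: a=0, n=8
After iteration 1: a=1, n=9
After iteration 2: a=2, n=10
After iteration 3: a=3, n=11
a >= 3 now holds, so the loop exits after 3 iterations.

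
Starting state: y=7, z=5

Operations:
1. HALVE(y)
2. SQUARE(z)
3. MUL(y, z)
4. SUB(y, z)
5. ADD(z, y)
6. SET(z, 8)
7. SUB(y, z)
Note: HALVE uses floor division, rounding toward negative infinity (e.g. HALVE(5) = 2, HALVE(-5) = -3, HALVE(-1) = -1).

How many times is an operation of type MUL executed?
1

Counting MUL operations:
Step 3: MUL(y, z) ← MUL
Total: 1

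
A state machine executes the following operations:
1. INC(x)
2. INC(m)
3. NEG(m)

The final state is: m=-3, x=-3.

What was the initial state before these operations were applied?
m=2, x=-4

Working backwards:
Final state: m=-3, x=-3
Before step 3 (NEG(m)): m=3, x=-3
Before step 2 (INC(m)): m=2, x=-3
Before step 1 (INC(x)): m=2, x=-4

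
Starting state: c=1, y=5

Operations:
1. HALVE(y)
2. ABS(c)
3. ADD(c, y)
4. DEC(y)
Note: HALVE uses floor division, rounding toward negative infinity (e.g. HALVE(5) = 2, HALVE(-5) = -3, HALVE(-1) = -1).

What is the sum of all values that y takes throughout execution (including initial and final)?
12

Values of y at each step:
Initial: y = 5
After step 1: y = 2
After step 2: y = 2
After step 3: y = 2
After step 4: y = 1
Sum = 5 + 2 + 2 + 2 + 1 = 12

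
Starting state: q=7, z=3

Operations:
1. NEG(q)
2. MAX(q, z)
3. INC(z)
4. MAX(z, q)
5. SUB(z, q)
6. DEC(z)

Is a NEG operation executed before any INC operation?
Yes

First NEG: step 1
First INC: step 3
Since 1 < 3, NEG comes first.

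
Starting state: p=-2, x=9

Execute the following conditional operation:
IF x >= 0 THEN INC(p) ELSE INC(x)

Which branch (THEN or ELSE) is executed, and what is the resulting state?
Branch: THEN, Final state: p=-1, x=9

Evaluating condition: x >= 0
x = 9
Condition is True, so THEN branch executes
After INC(p): p=-1, x=9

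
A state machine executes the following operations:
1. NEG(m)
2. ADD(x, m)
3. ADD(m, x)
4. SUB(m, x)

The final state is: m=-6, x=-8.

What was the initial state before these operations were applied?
m=6, x=-2

Working backwards:
Final state: m=-6, x=-8
Before step 4 (SUB(m, x)): m=-14, x=-8
Before step 3 (ADD(m, x)): m=-6, x=-8
Before step 2 (ADD(x, m)): m=-6, x=-2
Before step 1 (NEG(m)): m=6, x=-2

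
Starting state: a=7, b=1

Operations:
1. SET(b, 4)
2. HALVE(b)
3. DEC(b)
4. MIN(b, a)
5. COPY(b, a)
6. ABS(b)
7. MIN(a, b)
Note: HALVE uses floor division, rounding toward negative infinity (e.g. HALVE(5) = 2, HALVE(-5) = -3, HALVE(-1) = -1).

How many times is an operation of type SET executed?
1

Counting SET operations:
Step 1: SET(b, 4) ← SET
Total: 1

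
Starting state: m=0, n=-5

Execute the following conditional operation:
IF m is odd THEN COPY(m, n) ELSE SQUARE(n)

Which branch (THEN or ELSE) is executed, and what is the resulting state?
Branch: ELSE, Final state: m=0, n=25

Evaluating condition: m is odd
Condition is False, so ELSE branch executes
After SQUARE(n): m=0, n=25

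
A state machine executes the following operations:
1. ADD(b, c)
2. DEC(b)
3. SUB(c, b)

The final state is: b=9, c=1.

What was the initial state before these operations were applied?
b=0, c=10

Working backwards:
Final state: b=9, c=1
Before step 3 (SUB(c, b)): b=9, c=10
Before step 2 (DEC(b)): b=10, c=10
Before step 1 (ADD(b, c)): b=0, c=10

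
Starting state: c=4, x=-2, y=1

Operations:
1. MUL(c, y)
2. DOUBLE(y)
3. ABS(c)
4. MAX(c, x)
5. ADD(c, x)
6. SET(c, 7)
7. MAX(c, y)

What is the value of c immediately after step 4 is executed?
c = 4

Tracing c through execution:
Initial: c = 4
After step 1 (MUL(c, y)): c = 4
After step 2 (DOUBLE(y)): c = 4
After step 3 (ABS(c)): c = 4
After step 4 (MAX(c, x)): c = 4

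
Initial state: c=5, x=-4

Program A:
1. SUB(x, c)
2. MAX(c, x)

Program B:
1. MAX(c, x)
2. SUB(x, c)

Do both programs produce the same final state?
Yes

Program A final state: c=5, x=-9
Program B final state: c=5, x=-9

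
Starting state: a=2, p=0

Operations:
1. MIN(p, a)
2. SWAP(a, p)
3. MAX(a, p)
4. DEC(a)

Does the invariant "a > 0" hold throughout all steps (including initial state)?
No, violated after step 2

The invariant is violated after step 2.

State at each step:
Initial: a=2, p=0
After step 1: a=2, p=0
After step 2: a=0, p=2
After step 3: a=2, p=2
After step 4: a=1, p=2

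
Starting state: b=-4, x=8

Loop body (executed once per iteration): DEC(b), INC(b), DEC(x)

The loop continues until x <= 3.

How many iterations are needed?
5

Tracing iterations:
Initial: b=-4, x=8
After iteration 1: b=-4, x=7
After iteration 2: b=-4, x=6
After iteration 3: b=-4, x=5
After iteration 4: b=-4, x=4
After iteration 5: b=-4, x=3
x <= 3 now holds, so the loop exits after 5 iterations.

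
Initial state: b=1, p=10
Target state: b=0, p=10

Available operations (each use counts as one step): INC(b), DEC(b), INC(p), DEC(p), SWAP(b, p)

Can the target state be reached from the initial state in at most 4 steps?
Yes

Path (1 step): DEC(b)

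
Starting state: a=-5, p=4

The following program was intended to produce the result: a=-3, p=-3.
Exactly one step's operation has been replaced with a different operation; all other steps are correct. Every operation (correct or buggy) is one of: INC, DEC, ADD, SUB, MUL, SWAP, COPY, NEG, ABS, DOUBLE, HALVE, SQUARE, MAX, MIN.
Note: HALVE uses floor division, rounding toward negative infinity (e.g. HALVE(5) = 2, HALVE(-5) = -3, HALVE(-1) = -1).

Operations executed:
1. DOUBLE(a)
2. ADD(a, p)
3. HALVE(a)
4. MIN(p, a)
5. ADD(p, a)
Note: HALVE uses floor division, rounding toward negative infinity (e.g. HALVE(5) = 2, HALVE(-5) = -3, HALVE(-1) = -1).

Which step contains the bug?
Step 5

Trace with buggy code:
Initial: a=-5, p=4
After step 1: a=-10, p=4
After step 2: a=-6, p=4
After step 3: a=-3, p=4
After step 4: a=-3, p=-3
After step 5: a=-3, p=-6
Actual final a=-3, p=-6 ≠ expected a=-3, p=-3.
Step 5 is the only position where a single-operation replacement can produce the expected result.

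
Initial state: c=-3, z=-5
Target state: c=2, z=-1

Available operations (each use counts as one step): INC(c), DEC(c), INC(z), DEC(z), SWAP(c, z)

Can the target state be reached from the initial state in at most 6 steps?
No

The target state cannot be reached within 6 steps.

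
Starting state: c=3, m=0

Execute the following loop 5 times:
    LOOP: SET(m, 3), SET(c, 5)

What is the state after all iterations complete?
c=5, m=3

Iteration trace:
Start: c=3, m=0
After iteration 1: c=5, m=3
After iteration 2: c=5, m=3
After iteration 3: c=5, m=3
After iteration 4: c=5, m=3
After iteration 5: c=5, m=3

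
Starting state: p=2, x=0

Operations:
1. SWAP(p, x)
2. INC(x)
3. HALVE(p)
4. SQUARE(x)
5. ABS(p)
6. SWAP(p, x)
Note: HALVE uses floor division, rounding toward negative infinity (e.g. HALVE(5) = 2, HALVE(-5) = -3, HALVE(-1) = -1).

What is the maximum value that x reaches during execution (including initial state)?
9

Values of x at each step:
Initial: x = 0
After step 1: x = 2
After step 2: x = 3
After step 3: x = 3
After step 4: x = 9 ← maximum
After step 5: x = 9
After step 6: x = 0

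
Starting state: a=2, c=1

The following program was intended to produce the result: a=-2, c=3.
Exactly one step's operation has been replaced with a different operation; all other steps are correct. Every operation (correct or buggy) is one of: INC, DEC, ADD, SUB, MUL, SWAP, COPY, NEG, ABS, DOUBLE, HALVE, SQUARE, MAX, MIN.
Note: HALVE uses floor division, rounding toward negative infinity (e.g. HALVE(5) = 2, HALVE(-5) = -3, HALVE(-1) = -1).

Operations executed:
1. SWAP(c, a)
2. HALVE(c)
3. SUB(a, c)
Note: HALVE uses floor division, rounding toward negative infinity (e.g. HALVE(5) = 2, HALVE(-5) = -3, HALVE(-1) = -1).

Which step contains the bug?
Step 2

Trace with buggy code:
Initial: a=2, c=1
After step 1: a=1, c=2
After step 2: a=1, c=1
After step 3: a=0, c=1
Actual final a=0, c=1 ≠ expected a=-2, c=3.
Step 2 is the only position where a single-operation replacement can produce the expected result.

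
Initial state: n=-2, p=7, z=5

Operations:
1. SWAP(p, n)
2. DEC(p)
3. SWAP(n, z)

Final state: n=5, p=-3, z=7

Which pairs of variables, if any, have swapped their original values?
None

Comparing initial and final values:
p: 7 → -3
z: 5 → 7
n: -2 → 5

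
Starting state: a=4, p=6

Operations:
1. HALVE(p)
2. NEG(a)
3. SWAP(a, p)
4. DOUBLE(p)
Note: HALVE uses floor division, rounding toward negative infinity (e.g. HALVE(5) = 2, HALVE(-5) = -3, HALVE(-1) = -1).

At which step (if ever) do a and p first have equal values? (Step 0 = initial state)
Never

a and p never become equal during execution.

Comparing values at each step:
Initial: a=4, p=6
After step 1: a=4, p=3
After step 2: a=-4, p=3
After step 3: a=3, p=-4
After step 4: a=3, p=-8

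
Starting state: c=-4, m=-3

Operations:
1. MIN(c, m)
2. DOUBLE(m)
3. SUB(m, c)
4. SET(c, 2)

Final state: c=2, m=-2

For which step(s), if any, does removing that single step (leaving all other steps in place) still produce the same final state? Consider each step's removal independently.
Step(s) 1

Testing removal of each single step:
Without step 1: final = c=2, m=-2 (same)
Without step 2: final = c=2, m=1 (different)
Without step 3: final = c=2, m=-6 (different)
Without step 4: final = c=-4, m=-2 (different)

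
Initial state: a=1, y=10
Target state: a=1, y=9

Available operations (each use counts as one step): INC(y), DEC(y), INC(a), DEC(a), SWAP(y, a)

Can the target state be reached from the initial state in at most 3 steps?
Yes

Path (1 step): DEC(y)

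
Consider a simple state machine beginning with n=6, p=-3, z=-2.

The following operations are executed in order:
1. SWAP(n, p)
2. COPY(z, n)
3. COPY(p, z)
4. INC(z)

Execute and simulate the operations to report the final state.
{n: -3, p: -3, z: -2}

Step-by-step execution:
Initial: n=6, p=-3, z=-2
After step 1 (SWAP(n, p)): n=-3, p=6, z=-2
After step 2 (COPY(z, n)): n=-3, p=6, z=-3
After step 3 (COPY(p, z)): n=-3, p=-3, z=-3
After step 4 (INC(z)): n=-3, p=-3, z=-2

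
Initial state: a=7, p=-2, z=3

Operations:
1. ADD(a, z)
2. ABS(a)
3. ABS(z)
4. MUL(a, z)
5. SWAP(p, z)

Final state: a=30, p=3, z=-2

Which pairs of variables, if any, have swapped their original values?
(z, p)

Comparing initial and final values:
a: 7 → 30
z: 3 → -2
p: -2 → 3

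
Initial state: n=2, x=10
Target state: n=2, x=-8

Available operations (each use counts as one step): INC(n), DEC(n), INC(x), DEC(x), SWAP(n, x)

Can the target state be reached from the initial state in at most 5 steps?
No

The target state cannot be reached within 5 steps.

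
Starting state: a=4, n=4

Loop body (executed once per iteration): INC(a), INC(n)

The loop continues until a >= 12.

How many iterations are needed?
8

Tracing iterations:
Initial: a=4, n=4
After iteration 1: a=5, n=5
After iteration 2: a=6, n=6
After iteration 3: a=7, n=7
After iteration 4: a=8, n=8
After iteration 5: a=9, n=9
After iteration 6: a=10, n=10
After iteration 7: a=11, n=11
After iteration 8: a=12, n=12
a >= 12 now holds, so the loop exits after 8 iterations.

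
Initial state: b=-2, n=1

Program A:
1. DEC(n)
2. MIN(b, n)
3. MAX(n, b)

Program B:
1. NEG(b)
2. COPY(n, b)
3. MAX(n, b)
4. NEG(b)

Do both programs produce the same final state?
No

Program A final state: b=-2, n=0
Program B final state: b=-2, n=2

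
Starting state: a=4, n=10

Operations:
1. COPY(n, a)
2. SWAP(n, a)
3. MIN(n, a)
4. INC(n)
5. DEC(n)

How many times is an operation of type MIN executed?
1

Counting MIN operations:
Step 3: MIN(n, a) ← MIN
Total: 1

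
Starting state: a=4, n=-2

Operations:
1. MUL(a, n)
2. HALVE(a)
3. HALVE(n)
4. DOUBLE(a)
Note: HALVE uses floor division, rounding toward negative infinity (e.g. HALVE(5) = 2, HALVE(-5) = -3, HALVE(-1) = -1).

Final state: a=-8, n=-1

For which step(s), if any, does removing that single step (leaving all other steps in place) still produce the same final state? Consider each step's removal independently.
None - removing any single step changes the final result

Testing removal of each single step:
Without step 1: final = a=4, n=-1 (different)
Without step 2: final = a=-16, n=-1 (different)
Without step 3: final = a=-8, n=-2 (different)
Without step 4: final = a=-4, n=-1 (different)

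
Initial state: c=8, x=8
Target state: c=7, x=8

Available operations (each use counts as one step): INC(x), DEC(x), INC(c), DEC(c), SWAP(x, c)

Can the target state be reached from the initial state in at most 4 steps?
Yes

Path (1 step): DEC(c)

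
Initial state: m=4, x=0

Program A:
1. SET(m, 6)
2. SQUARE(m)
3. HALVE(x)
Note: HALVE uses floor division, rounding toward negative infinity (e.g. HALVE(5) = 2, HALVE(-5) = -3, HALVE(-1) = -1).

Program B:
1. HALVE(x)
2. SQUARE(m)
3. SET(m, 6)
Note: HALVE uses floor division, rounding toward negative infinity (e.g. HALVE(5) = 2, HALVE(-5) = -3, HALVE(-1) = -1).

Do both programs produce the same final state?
No

Program A final state: m=36, x=0
Program B final state: m=6, x=0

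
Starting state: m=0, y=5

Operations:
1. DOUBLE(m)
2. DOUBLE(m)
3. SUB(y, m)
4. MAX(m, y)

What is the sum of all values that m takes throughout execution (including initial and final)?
5

Values of m at each step:
Initial: m = 0
After step 1: m = 0
After step 2: m = 0
After step 3: m = 0
After step 4: m = 5
Sum = 0 + 0 + 0 + 0 + 5 = 5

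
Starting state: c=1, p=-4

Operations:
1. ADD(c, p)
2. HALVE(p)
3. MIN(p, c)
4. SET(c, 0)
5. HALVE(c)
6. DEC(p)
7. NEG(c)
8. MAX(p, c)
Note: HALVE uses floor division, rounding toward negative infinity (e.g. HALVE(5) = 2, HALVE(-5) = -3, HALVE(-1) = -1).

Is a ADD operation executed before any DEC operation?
Yes

First ADD: step 1
First DEC: step 6
Since 1 < 6, ADD comes first.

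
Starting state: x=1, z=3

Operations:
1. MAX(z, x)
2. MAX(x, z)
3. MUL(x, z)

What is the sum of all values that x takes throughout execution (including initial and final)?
14

Values of x at each step:
Initial: x = 1
After step 1: x = 1
After step 2: x = 3
After step 3: x = 9
Sum = 1 + 1 + 3 + 9 = 14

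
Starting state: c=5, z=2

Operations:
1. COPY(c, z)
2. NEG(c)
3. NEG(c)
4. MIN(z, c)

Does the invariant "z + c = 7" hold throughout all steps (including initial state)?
No, violated after step 1

The invariant is violated after step 1.

State at each step:
Initial: c=5, z=2
After step 1: c=2, z=2
After step 2: c=-2, z=2
After step 3: c=2, z=2
After step 4: c=2, z=2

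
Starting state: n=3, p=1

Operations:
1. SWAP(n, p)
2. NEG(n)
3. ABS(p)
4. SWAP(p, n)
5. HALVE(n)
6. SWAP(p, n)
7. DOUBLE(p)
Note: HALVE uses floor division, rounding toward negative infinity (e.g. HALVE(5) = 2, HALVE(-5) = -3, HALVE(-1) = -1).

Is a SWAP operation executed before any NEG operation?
Yes

First SWAP: step 1
First NEG: step 2
Since 1 < 2, SWAP comes first.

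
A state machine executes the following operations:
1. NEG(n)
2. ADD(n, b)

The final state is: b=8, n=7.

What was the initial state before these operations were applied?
b=8, n=1

Working backwards:
Final state: b=8, n=7
Before step 2 (ADD(n, b)): b=8, n=-1
Before step 1 (NEG(n)): b=8, n=1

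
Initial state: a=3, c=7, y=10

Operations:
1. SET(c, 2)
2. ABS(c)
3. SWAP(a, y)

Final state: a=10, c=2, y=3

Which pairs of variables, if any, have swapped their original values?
(y, a)

Comparing initial and final values:
c: 7 → 2
y: 10 → 3
a: 3 → 10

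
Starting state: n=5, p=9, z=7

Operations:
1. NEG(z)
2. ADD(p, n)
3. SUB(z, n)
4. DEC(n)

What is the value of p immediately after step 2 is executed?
p = 14

Tracing p through execution:
Initial: p = 9
After step 1 (NEG(z)): p = 9
After step 2 (ADD(p, n)): p = 14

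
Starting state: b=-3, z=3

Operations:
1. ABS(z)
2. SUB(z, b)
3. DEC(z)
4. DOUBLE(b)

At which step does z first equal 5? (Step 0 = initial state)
Step 3

Tracing z:
Initial: z = 3
After step 1: z = 3
After step 2: z = 6
After step 3: z = 5 ← first occurrence
After step 4: z = 5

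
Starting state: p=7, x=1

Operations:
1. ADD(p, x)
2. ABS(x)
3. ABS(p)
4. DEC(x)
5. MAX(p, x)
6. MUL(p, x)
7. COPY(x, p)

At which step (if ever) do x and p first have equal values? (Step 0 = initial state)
Step 6

x and p first become equal after step 6.

Comparing values at each step:
Initial: x=1, p=7
After step 1: x=1, p=8
After step 2: x=1, p=8
After step 3: x=1, p=8
After step 4: x=0, p=8
After step 5: x=0, p=8
After step 6: x=0, p=0 ← equal!
After step 7: x=0, p=0 ← equal!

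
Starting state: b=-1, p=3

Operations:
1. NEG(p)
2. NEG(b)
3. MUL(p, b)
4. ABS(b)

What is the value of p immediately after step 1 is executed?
p = -3

Tracing p through execution:
Initial: p = 3
After step 1 (NEG(p)): p = -3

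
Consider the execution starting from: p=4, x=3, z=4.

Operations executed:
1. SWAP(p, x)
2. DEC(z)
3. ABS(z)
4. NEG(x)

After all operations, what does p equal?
p = 3

Tracing execution:
Step 1: SWAP(p, x) → p = 3
Step 2: DEC(z) → p = 3
Step 3: ABS(z) → p = 3
Step 4: NEG(x) → p = 3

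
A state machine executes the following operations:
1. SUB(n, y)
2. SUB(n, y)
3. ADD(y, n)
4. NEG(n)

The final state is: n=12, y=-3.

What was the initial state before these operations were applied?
n=6, y=9

Working backwards:
Final state: n=12, y=-3
Before step 4 (NEG(n)): n=-12, y=-3
Before step 3 (ADD(y, n)): n=-12, y=9
Before step 2 (SUB(n, y)): n=-3, y=9
Before step 1 (SUB(n, y)): n=6, y=9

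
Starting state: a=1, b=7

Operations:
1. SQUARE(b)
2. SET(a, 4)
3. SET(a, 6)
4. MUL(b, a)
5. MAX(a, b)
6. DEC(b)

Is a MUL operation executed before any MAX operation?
Yes

First MUL: step 4
First MAX: step 5
Since 4 < 5, MUL comes first.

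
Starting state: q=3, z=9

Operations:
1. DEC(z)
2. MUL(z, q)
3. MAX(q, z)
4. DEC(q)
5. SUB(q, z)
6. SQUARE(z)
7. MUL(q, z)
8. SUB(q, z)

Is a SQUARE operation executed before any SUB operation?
No

First SQUARE: step 6
First SUB: step 5
Since 6 > 5, SUB comes first.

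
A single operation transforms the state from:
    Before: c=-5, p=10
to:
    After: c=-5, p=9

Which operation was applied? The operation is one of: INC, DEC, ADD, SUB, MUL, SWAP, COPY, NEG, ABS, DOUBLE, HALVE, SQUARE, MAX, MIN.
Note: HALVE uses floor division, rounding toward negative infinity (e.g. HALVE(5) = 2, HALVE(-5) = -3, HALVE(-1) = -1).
DEC(p)

Analyzing the change:
Before: c=-5, p=10
After: c=-5, p=9
Variable p changed from 10 to 9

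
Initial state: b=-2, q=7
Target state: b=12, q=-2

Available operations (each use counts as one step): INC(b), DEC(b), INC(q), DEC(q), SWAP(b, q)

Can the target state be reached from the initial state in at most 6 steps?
Yes

Path (6 steps): INC(q) → INC(q) → INC(q) → INC(q) → INC(q) → SWAP(b, q)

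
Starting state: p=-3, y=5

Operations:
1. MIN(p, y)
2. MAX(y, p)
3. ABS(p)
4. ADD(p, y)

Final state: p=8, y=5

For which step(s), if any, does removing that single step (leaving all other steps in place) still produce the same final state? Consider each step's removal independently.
Step(s) 1, 2

Testing removal of each single step:
Without step 1: final = p=8, y=5 (same)
Without step 2: final = p=8, y=5 (same)
Without step 3: final = p=2, y=5 (different)
Without step 4: final = p=3, y=5 (different)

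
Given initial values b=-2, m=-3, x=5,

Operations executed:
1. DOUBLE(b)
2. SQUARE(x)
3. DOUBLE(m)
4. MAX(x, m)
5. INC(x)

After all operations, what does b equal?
b = -4

Tracing execution:
Step 1: DOUBLE(b) → b = -4
Step 2: SQUARE(x) → b = -4
Step 3: DOUBLE(m) → b = -4
Step 4: MAX(x, m) → b = -4
Step 5: INC(x) → b = -4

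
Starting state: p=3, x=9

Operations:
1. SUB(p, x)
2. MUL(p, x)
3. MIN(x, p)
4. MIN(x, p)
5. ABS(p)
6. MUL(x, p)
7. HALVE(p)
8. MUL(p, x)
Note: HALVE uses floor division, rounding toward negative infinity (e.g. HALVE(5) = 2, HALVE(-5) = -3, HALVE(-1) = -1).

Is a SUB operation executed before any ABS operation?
Yes

First SUB: step 1
First ABS: step 5
Since 1 < 5, SUB comes first.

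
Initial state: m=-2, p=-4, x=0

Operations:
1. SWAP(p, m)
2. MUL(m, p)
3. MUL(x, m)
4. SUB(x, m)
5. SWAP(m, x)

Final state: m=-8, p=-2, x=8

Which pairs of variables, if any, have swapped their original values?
None

Comparing initial and final values:
x: 0 → 8
p: -4 → -2
m: -2 → -8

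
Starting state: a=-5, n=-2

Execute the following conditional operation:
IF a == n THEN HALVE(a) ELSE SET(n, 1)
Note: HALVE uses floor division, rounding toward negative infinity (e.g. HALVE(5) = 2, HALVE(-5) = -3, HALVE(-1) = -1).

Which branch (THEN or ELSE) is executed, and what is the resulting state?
Branch: ELSE, Final state: a=-5, n=1

Evaluating condition: a == n
a = -5, n = -2
Condition is False, so ELSE branch executes
After SET(n, 1): a=-5, n=1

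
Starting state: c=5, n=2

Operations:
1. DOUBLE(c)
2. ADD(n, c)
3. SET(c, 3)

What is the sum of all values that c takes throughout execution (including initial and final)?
28

Values of c at each step:
Initial: c = 5
After step 1: c = 10
After step 2: c = 10
After step 3: c = 3
Sum = 5 + 10 + 10 + 3 = 28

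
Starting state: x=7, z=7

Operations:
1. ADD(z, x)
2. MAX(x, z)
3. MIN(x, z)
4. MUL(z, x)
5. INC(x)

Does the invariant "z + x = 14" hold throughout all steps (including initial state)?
No, violated after step 1

The invariant is violated after step 1.

State at each step:
Initial: x=7, z=7
After step 1: x=7, z=14
After step 2: x=14, z=14
After step 3: x=14, z=14
After step 4: x=14, z=196
After step 5: x=15, z=196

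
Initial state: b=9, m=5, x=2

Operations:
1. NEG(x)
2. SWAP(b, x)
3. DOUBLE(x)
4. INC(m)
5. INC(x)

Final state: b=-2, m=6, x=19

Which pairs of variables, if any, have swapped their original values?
None

Comparing initial and final values:
m: 5 → 6
b: 9 → -2
x: 2 → 19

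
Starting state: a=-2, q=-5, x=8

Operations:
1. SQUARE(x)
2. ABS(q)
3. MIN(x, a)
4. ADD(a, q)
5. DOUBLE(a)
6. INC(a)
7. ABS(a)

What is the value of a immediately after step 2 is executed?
a = -2

Tracing a through execution:
Initial: a = -2
After step 1 (SQUARE(x)): a = -2
After step 2 (ABS(q)): a = -2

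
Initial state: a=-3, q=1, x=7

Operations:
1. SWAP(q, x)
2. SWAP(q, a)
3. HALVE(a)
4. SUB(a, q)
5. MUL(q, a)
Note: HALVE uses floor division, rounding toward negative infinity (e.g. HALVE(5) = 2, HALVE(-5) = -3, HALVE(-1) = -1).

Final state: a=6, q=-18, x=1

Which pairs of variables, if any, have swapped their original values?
None

Comparing initial and final values:
x: 7 → 1
q: 1 → -18
a: -3 → 6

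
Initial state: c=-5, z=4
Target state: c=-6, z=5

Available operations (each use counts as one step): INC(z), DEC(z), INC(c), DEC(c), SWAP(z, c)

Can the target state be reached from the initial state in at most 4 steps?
Yes

Path (2 steps): INC(z) → DEC(c)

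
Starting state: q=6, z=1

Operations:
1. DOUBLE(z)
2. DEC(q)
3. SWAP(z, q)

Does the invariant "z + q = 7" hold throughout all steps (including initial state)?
No, violated after step 1

The invariant is violated after step 1.

State at each step:
Initial: q=6, z=1
After step 1: q=6, z=2
After step 2: q=5, z=2
After step 3: q=2, z=5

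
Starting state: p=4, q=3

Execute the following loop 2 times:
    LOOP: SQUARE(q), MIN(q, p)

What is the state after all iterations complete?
p=4, q=4

Iteration trace:
Start: p=4, q=3
After iteration 1: p=4, q=4
After iteration 2: p=4, q=4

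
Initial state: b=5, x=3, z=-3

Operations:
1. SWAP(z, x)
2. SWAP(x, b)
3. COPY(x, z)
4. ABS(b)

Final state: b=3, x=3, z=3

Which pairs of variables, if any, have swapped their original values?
None

Comparing initial and final values:
b: 5 → 3
z: -3 → 3
x: 3 → 3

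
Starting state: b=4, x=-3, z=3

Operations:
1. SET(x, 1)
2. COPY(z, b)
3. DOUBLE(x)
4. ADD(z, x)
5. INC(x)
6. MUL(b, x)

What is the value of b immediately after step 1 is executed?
b = 4

Tracing b through execution:
Initial: b = 4
After step 1 (SET(x, 1)): b = 4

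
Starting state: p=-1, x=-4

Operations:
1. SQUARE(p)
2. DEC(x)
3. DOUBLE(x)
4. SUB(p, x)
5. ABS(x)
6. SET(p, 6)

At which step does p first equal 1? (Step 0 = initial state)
Step 1

Tracing p:
Initial: p = -1
After step 1: p = 1 ← first occurrence
After step 2: p = 1
After step 3: p = 1
After step 4: p = 11
After step 5: p = 11
After step 6: p = 6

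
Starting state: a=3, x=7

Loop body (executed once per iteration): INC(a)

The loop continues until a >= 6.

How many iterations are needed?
3

Tracing iterations:
Initial: a=3, x=7
After iteration 1: a=4, x=7
After iteration 2: a=5, x=7
After iteration 3: a=6, x=7
a >= 6 now holds, so the loop exits after 3 iterations.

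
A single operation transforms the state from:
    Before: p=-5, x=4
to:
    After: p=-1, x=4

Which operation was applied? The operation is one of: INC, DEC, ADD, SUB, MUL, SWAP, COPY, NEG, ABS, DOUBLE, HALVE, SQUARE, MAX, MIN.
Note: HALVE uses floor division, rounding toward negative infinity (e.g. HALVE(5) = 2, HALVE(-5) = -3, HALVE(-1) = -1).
ADD(p, x)

Analyzing the change:
Before: p=-5, x=4
After: p=-1, x=4
Variable p changed from -5 to -1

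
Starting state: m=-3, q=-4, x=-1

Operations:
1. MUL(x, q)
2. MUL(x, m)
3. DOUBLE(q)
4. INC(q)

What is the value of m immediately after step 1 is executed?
m = -3

Tracing m through execution:
Initial: m = -3
After step 1 (MUL(x, q)): m = -3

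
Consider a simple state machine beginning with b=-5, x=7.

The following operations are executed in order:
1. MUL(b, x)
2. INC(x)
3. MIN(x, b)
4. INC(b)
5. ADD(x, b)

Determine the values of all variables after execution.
{b: -34, x: -69}

Step-by-step execution:
Initial: b=-5, x=7
After step 1 (MUL(b, x)): b=-35, x=7
After step 2 (INC(x)): b=-35, x=8
After step 3 (MIN(x, b)): b=-35, x=-35
After step 4 (INC(b)): b=-34, x=-35
After step 5 (ADD(x, b)): b=-34, x=-69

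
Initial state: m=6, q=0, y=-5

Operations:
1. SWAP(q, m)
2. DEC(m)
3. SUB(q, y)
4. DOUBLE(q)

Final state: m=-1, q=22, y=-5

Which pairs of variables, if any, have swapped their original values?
None

Comparing initial and final values:
m: 6 → -1
y: -5 → -5
q: 0 → 22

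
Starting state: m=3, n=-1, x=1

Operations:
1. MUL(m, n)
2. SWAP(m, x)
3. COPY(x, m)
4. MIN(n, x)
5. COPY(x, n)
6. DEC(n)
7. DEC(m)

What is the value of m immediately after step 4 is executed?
m = 1

Tracing m through execution:
Initial: m = 3
After step 1 (MUL(m, n)): m = -3
After step 2 (SWAP(m, x)): m = 1
After step 3 (COPY(x, m)): m = 1
After step 4 (MIN(n, x)): m = 1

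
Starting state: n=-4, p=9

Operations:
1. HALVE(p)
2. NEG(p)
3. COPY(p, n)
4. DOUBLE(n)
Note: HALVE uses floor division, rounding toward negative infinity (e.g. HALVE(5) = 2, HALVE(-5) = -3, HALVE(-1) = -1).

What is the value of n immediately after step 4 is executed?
n = -8

Tracing n through execution:
Initial: n = -4
After step 1 (HALVE(p)): n = -4
After step 2 (NEG(p)): n = -4
After step 3 (COPY(p, n)): n = -4
After step 4 (DOUBLE(n)): n = -8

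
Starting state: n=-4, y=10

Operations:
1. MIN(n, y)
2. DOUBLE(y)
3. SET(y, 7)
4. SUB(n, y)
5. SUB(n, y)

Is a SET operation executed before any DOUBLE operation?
No

First SET: step 3
First DOUBLE: step 2
Since 3 > 2, DOUBLE comes first.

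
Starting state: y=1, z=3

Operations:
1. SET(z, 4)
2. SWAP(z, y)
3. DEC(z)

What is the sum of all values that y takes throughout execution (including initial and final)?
10

Values of y at each step:
Initial: y = 1
After step 1: y = 1
After step 2: y = 4
After step 3: y = 4
Sum = 1 + 1 + 4 + 4 = 10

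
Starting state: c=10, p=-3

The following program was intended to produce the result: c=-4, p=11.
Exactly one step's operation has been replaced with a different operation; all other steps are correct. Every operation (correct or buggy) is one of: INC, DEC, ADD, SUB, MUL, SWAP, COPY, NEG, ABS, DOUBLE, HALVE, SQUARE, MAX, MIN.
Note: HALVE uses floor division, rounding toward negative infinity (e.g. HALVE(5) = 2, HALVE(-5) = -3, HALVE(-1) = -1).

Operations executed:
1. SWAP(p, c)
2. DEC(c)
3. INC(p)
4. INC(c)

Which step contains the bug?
Step 4

Trace with buggy code:
Initial: c=10, p=-3
After step 1: c=-3, p=10
After step 2: c=-4, p=10
After step 3: c=-4, p=11
After step 4: c=-3, p=11
Actual final c=-3, p=11 ≠ expected c=-4, p=11.
Step 4 is the only position where a single-operation replacement can produce the expected result.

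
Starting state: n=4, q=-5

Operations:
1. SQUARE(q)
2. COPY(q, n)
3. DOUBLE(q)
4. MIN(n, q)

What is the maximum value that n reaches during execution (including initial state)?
4

Values of n at each step:
Initial: n = 4 ← maximum
After step 1: n = 4
After step 2: n = 4
After step 3: n = 4
After step 4: n = 4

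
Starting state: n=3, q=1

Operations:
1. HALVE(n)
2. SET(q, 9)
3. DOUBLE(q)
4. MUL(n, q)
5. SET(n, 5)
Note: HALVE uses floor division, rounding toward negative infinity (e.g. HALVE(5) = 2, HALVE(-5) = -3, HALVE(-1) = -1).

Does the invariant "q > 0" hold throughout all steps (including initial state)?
Yes

The invariant holds at every step.

State at each step:
Initial: n=3, q=1
After step 1: n=1, q=1
After step 2: n=1, q=9
After step 3: n=1, q=18
After step 4: n=18, q=18
After step 5: n=5, q=18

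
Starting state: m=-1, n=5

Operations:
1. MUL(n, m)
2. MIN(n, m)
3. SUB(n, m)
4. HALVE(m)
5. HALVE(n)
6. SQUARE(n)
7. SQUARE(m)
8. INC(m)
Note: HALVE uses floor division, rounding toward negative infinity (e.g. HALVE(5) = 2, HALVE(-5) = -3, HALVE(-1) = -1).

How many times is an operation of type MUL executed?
1

Counting MUL operations:
Step 1: MUL(n, m) ← MUL
Total: 1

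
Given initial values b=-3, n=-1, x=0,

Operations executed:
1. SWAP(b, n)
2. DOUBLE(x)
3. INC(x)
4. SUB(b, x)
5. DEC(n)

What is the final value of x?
x = 1

Tracing execution:
Step 1: SWAP(b, n) → x = 0
Step 2: DOUBLE(x) → x = 0
Step 3: INC(x) → x = 1
Step 4: SUB(b, x) → x = 1
Step 5: DEC(n) → x = 1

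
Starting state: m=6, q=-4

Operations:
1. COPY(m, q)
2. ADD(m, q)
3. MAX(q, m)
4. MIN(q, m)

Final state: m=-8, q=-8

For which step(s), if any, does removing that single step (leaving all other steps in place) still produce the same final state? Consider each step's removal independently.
Step(s) 3

Testing removal of each single step:
Without step 1: final = m=2, q=2 (different)
Without step 2: final = m=-4, q=-4 (different)
Without step 3: final = m=-8, q=-8 (same)
Without step 4: final = m=-8, q=-4 (different)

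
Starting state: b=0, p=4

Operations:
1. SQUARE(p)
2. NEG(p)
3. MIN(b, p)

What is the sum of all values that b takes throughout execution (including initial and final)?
-16

Values of b at each step:
Initial: b = 0
After step 1: b = 0
After step 2: b = 0
After step 3: b = -16
Sum = 0 + 0 + 0 + -16 = -16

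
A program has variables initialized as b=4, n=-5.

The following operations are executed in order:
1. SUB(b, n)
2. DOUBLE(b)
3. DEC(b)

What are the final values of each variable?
{b: 17, n: -5}

Step-by-step execution:
Initial: b=4, n=-5
After step 1 (SUB(b, n)): b=9, n=-5
After step 2 (DOUBLE(b)): b=18, n=-5
After step 3 (DEC(b)): b=17, n=-5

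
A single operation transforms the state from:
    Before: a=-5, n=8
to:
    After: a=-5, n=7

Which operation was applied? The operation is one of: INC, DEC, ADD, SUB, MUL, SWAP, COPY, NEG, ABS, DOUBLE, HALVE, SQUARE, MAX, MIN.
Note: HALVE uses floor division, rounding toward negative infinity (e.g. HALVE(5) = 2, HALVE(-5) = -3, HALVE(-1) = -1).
DEC(n)

Analyzing the change:
Before: a=-5, n=8
After: a=-5, n=7
Variable n changed from 8 to 7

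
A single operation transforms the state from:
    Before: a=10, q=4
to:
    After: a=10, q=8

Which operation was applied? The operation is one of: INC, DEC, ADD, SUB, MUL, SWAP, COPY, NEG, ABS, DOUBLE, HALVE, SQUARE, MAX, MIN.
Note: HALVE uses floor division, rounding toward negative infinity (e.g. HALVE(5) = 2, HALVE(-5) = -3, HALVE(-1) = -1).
DOUBLE(q)

Analyzing the change:
Before: a=10, q=4
After: a=10, q=8
Variable q changed from 4 to 8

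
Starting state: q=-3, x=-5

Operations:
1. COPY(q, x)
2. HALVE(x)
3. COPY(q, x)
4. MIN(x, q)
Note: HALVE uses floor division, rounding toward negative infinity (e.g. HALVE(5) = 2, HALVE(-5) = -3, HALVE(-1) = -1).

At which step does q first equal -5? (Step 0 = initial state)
Step 1

Tracing q:
Initial: q = -3
After step 1: q = -5 ← first occurrence
After step 2: q = -5
After step 3: q = -3
After step 4: q = -3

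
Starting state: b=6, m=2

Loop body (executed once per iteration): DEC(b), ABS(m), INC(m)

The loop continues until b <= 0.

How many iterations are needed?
6

Tracing iterations:
Initial: b=6, m=2
After iteration 1: b=5, m=3
After iteration 2: b=4, m=4
After iteration 3: b=3, m=5
After iteration 4: b=2, m=6
After iteration 5: b=1, m=7
After iteration 6: b=0, m=8
b <= 0 now holds, so the loop exits after 6 iterations.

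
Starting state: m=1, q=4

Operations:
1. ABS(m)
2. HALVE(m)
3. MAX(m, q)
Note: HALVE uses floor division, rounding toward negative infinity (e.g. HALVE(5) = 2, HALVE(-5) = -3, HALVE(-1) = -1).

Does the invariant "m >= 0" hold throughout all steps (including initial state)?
Yes

The invariant holds at every step.

State at each step:
Initial: m=1, q=4
After step 1: m=1, q=4
After step 2: m=0, q=4
After step 3: m=4, q=4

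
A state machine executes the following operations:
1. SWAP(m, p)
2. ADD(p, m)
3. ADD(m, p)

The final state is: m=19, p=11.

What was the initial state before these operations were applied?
m=3, p=8

Working backwards:
Final state: m=19, p=11
Before step 3 (ADD(m, p)): m=8, p=11
Before step 2 (ADD(p, m)): m=8, p=3
Before step 1 (SWAP(m, p)): m=3, p=8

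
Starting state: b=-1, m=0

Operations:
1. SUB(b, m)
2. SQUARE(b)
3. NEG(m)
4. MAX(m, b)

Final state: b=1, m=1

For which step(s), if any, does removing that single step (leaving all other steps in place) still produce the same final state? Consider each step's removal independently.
Step(s) 1, 3

Testing removal of each single step:
Without step 1: final = b=1, m=1 (same)
Without step 2: final = b=-1, m=0 (different)
Without step 3: final = b=1, m=1 (same)
Without step 4: final = b=1, m=0 (different)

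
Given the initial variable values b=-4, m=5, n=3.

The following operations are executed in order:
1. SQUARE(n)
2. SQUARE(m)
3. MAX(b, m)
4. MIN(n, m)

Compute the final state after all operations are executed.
{b: 25, m: 25, n: 9}

Step-by-step execution:
Initial: b=-4, m=5, n=3
After step 1 (SQUARE(n)): b=-4, m=5, n=9
After step 2 (SQUARE(m)): b=-4, m=25, n=9
After step 3 (MAX(b, m)): b=25, m=25, n=9
After step 4 (MIN(n, m)): b=25, m=25, n=9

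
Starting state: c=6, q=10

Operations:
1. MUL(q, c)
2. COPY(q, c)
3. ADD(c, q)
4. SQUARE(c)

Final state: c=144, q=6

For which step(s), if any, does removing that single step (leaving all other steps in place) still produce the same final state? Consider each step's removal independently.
Step(s) 1

Testing removal of each single step:
Without step 1: final = c=144, q=6 (same)
Without step 2: final = c=4356, q=60 (different)
Without step 3: final = c=36, q=6 (different)
Without step 4: final = c=12, q=6 (different)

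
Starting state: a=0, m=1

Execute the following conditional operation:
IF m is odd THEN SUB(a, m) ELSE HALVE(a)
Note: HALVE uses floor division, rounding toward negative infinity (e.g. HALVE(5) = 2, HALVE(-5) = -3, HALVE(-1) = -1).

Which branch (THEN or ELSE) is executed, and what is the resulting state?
Branch: THEN, Final state: a=-1, m=1

Evaluating condition: m is odd
Condition is True, so THEN branch executes
After SUB(a, m): a=-1, m=1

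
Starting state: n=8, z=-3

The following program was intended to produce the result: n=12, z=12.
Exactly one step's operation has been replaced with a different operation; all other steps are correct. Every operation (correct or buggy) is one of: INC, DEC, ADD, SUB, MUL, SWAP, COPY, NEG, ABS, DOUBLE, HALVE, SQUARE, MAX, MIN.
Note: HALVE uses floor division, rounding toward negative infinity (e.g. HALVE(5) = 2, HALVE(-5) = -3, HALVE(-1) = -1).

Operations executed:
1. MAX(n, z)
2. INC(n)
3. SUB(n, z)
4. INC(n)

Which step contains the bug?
Step 4

Trace with buggy code:
Initial: n=8, z=-3
After step 1: n=8, z=-3
After step 2: n=9, z=-3
After step 3: n=12, z=-3
After step 4: n=13, z=-3
Actual final n=13, z=-3 ≠ expected n=12, z=12.
Step 4 is the only position where a single-operation replacement can produce the expected result.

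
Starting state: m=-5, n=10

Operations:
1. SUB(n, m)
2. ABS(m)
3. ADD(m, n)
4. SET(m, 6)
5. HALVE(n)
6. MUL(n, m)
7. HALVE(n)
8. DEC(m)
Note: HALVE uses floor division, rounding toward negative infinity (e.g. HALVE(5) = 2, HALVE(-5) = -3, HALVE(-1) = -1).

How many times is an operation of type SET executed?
1

Counting SET operations:
Step 4: SET(m, 6) ← SET
Total: 1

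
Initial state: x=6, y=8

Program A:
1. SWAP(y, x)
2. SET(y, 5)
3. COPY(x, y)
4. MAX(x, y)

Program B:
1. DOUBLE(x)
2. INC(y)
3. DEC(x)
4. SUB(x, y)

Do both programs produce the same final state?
No

Program A final state: x=5, y=5
Program B final state: x=2, y=9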